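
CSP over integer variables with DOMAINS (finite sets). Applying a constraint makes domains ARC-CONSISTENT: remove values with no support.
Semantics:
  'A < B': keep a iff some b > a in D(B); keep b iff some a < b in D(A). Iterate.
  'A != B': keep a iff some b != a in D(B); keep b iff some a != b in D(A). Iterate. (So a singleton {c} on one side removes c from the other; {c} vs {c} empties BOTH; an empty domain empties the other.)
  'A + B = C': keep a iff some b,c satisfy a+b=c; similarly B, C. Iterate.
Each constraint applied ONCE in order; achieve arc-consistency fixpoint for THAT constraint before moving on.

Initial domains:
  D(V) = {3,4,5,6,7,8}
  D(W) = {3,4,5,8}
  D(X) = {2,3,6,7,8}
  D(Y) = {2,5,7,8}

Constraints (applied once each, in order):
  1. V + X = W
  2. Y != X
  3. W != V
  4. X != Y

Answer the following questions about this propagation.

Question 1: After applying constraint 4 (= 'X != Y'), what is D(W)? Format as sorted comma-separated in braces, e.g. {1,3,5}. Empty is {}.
Constraint 1 (V + X = W) on D(V)={3,4,5,6,7,8} D(X)={2,3,6,7,8} D(W)={3,4,5,8}: V {3,4,5,6,7,8}->{3,5,6}; X {2,3,6,7,8}->{2,3}; W {3,4,5,8}->{5,8}
Constraint 2 (Y != X) on D(Y)={2,5,7,8} D(X)={2,3}: no change
Constraint 3 (W != V) on D(W)={5,8} D(V)={3,5,6}: no change
Constraint 4 (X != Y) on D(X)={2,3} D(Y)={2,5,7,8}: no change
So after constraint 4: D(W) = {5,8}

Answer: {5,8}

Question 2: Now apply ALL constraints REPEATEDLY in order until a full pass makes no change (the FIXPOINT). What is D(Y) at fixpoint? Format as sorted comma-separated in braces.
Answer: {2,5,7,8}

Derivation:
pass 0 (initial): D(Y)={2,5,7,8}
pass 1: V {3,4,5,6,7,8}->{3,5,6}; W {3,4,5,8}->{5,8}; X {2,3,6,7,8}->{2,3}
pass 2: no change
Fixpoint after 2 passes: D(Y) = {2,5,7,8}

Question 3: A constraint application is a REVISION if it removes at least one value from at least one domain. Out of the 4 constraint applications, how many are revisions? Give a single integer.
Answer: 1

Derivation:
Constraint 1 (V + X = W) on D(V)={3,4,5,6,7,8} D(X)={2,3,6,7,8} D(W)={3,4,5,8}: V {3,4,5,6,7,8}->{3,5,6}; X {2,3,6,7,8}->{2,3}; W {3,4,5,8}->{5,8} => REVISION
Constraint 2 (Y != X) on D(Y)={2,5,7,8} D(X)={2,3}: no change => not a revision
Constraint 3 (W != V) on D(W)={5,8} D(V)={3,5,6}: no change => not a revision
Constraint 4 (X != Y) on D(X)={2,3} D(Y)={2,5,7,8}: no change => not a revision
Total revisions = 1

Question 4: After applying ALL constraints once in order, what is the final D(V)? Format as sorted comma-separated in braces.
Answer: {3,5,6}

Derivation:
Constraint 1 (V + X = W) on D(V)={3,4,5,6,7,8} D(X)={2,3,6,7,8} D(W)={3,4,5,8}: V {3,4,5,6,7,8}->{3,5,6}; X {2,3,6,7,8}->{2,3}; W {3,4,5,8}->{5,8}
Constraint 2 (Y != X) on D(Y)={2,5,7,8} D(X)={2,3}: no change
Constraint 3 (W != V) on D(W)={5,8} D(V)={3,5,6}: no change
Constraint 4 (X != Y) on D(X)={2,3} D(Y)={2,5,7,8}: no change
So after all 4 constraints: D(V) = {3,5,6}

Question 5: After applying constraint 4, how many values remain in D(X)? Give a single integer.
Constraint 1 (V + X = W) on D(V)={3,4,5,6,7,8} D(X)={2,3,6,7,8} D(W)={3,4,5,8}: V {3,4,5,6,7,8}->{3,5,6}; X {2,3,6,7,8}->{2,3}; W {3,4,5,8}->{5,8}
Constraint 2 (Y != X) on D(Y)={2,5,7,8} D(X)={2,3}: no change
Constraint 3 (W != V) on D(W)={5,8} D(V)={3,5,6}: no change
Constraint 4 (X != Y) on D(X)={2,3} D(Y)={2,5,7,8}: no change
So after constraint 4: D(X)={2,3}, size = 2

Answer: 2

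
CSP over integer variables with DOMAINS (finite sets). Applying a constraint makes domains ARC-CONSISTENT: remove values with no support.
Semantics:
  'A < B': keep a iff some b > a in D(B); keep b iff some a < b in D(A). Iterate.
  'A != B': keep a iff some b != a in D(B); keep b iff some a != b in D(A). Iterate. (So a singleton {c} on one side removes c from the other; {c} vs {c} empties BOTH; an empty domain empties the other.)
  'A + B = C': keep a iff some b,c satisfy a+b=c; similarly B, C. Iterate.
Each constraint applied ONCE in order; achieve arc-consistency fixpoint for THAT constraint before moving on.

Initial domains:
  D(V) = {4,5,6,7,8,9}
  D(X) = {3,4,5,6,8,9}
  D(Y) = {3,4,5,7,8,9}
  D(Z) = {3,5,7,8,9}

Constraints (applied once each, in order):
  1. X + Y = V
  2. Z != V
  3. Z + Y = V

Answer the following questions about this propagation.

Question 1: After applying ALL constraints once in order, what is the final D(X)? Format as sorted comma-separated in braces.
Answer: {3,4,5,6}

Derivation:
Constraint 1 (X + Y = V) on D(X)={3,4,5,6,8,9} D(Y)={3,4,5,7,8,9} D(V)={4,5,6,7,8,9}: X {3,4,5,6,8,9}->{3,4,5,6}; Y {3,4,5,7,8,9}->{3,4,5}; V {4,5,6,7,8,9}->{6,7,8,9}
Constraint 2 (Z != V) on D(Z)={3,5,7,8,9} D(V)={6,7,8,9}: no change
Constraint 3 (Z + Y = V) on D(Z)={3,5,7,8,9} D(Y)={3,4,5} D(V)={6,7,8,9}: Z {3,5,7,8,9}->{3,5}
So after all 3 constraints: D(X) = {3,4,5,6}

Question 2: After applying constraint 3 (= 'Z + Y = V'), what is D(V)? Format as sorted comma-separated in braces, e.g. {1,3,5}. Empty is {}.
Answer: {6,7,8,9}

Derivation:
Constraint 1 (X + Y = V) on D(X)={3,4,5,6,8,9} D(Y)={3,4,5,7,8,9} D(V)={4,5,6,7,8,9}: X {3,4,5,6,8,9}->{3,4,5,6}; Y {3,4,5,7,8,9}->{3,4,5}; V {4,5,6,7,8,9}->{6,7,8,9}
Constraint 2 (Z != V) on D(Z)={3,5,7,8,9} D(V)={6,7,8,9}: no change
Constraint 3 (Z + Y = V) on D(Z)={3,5,7,8,9} D(Y)={3,4,5} D(V)={6,7,8,9}: Z {3,5,7,8,9}->{3,5}
So after constraint 3: D(V) = {6,7,8,9}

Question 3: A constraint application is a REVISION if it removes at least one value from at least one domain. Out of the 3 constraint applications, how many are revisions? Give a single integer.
Answer: 2

Derivation:
Constraint 1 (X + Y = V) on D(X)={3,4,5,6,8,9} D(Y)={3,4,5,7,8,9} D(V)={4,5,6,7,8,9}: X {3,4,5,6,8,9}->{3,4,5,6}; Y {3,4,5,7,8,9}->{3,4,5}; V {4,5,6,7,8,9}->{6,7,8,9} => REVISION
Constraint 2 (Z != V) on D(Z)={3,5,7,8,9} D(V)={6,7,8,9}: no change => not a revision
Constraint 3 (Z + Y = V) on D(Z)={3,5,7,8,9} D(Y)={3,4,5} D(V)={6,7,8,9}: Z {3,5,7,8,9}->{3,5} => REVISION
Total revisions = 2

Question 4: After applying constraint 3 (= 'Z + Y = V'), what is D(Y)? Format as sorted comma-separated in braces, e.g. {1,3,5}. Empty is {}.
Answer: {3,4,5}

Derivation:
Constraint 1 (X + Y = V) on D(X)={3,4,5,6,8,9} D(Y)={3,4,5,7,8,9} D(V)={4,5,6,7,8,9}: X {3,4,5,6,8,9}->{3,4,5,6}; Y {3,4,5,7,8,9}->{3,4,5}; V {4,5,6,7,8,9}->{6,7,8,9}
Constraint 2 (Z != V) on D(Z)={3,5,7,8,9} D(V)={6,7,8,9}: no change
Constraint 3 (Z + Y = V) on D(Z)={3,5,7,8,9} D(Y)={3,4,5} D(V)={6,7,8,9}: Z {3,5,7,8,9}->{3,5}
So after constraint 3: D(Y) = {3,4,5}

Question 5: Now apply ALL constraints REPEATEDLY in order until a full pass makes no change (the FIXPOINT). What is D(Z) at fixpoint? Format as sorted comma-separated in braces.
Answer: {3,5}

Derivation:
pass 0 (initial): D(Z)={3,5,7,8,9}
pass 1: V {4,5,6,7,8,9}->{6,7,8,9}; X {3,4,5,6,8,9}->{3,4,5,6}; Y {3,4,5,7,8,9}->{3,4,5}; Z {3,5,7,8,9}->{3,5}
pass 2: no change
Fixpoint after 2 passes: D(Z) = {3,5}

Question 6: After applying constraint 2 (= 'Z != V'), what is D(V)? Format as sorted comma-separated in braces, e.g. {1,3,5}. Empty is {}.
Answer: {6,7,8,9}

Derivation:
Constraint 1 (X + Y = V) on D(X)={3,4,5,6,8,9} D(Y)={3,4,5,7,8,9} D(V)={4,5,6,7,8,9}: X {3,4,5,6,8,9}->{3,4,5,6}; Y {3,4,5,7,8,9}->{3,4,5}; V {4,5,6,7,8,9}->{6,7,8,9}
Constraint 2 (Z != V) on D(Z)={3,5,7,8,9} D(V)={6,7,8,9}: no change
So after constraint 2: D(V) = {6,7,8,9}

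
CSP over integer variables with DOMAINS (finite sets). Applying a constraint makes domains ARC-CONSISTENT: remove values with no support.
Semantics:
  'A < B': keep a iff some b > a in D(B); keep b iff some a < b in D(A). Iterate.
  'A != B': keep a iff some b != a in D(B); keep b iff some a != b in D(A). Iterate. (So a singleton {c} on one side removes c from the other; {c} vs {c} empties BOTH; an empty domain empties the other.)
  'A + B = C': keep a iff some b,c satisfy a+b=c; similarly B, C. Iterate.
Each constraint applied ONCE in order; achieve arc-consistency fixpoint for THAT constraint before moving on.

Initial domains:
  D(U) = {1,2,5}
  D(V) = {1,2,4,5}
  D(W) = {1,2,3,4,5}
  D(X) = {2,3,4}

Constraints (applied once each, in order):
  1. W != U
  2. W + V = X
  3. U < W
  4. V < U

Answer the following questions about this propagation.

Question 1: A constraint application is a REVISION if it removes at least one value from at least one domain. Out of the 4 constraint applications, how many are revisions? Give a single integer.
Answer: 3

Derivation:
Constraint 1 (W != U) on D(W)={1,2,3,4,5} D(U)={1,2,5}: no change => not a revision
Constraint 2 (W + V = X) on D(W)={1,2,3,4,5} D(V)={1,2,4,5} D(X)={2,3,4}: W {1,2,3,4,5}->{1,2,3}; V {1,2,4,5}->{1,2} => REVISION
Constraint 3 (U < W) on D(U)={1,2,5} D(W)={1,2,3}: U {1,2,5}->{1,2}; W {1,2,3}->{2,3} => REVISION
Constraint 4 (V < U) on D(V)={1,2} D(U)={1,2}: V {1,2}->{1}; U {1,2}->{2} => REVISION
Total revisions = 3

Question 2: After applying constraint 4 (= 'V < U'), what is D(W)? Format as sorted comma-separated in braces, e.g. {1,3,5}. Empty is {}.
Answer: {2,3}

Derivation:
Constraint 1 (W != U) on D(W)={1,2,3,4,5} D(U)={1,2,5}: no change
Constraint 2 (W + V = X) on D(W)={1,2,3,4,5} D(V)={1,2,4,5} D(X)={2,3,4}: W {1,2,3,4,5}->{1,2,3}; V {1,2,4,5}->{1,2}
Constraint 3 (U < W) on D(U)={1,2,5} D(W)={1,2,3}: U {1,2,5}->{1,2}; W {1,2,3}->{2,3}
Constraint 4 (V < U) on D(V)={1,2} D(U)={1,2}: V {1,2}->{1}; U {1,2}->{2}
So after constraint 4: D(W) = {2,3}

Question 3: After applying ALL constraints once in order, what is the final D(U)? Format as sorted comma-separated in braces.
Answer: {2}

Derivation:
Constraint 1 (W != U) on D(W)={1,2,3,4,5} D(U)={1,2,5}: no change
Constraint 2 (W + V = X) on D(W)={1,2,3,4,5} D(V)={1,2,4,5} D(X)={2,3,4}: W {1,2,3,4,5}->{1,2,3}; V {1,2,4,5}->{1,2}
Constraint 3 (U < W) on D(U)={1,2,5} D(W)={1,2,3}: U {1,2,5}->{1,2}; W {1,2,3}->{2,3}
Constraint 4 (V < U) on D(V)={1,2} D(U)={1,2}: V {1,2}->{1}; U {1,2}->{2}
So after all 4 constraints: D(U) = {2}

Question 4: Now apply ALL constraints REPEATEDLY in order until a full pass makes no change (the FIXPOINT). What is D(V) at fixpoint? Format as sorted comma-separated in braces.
pass 0 (initial): D(V)={1,2,4,5}
pass 1: U {1,2,5}->{2}; V {1,2,4,5}->{1}; W {1,2,3,4,5}->{2,3}
pass 2: W {2,3}->{3}; X {2,3,4}->{4}
pass 3: no change
Fixpoint after 3 passes: D(V) = {1}

Answer: {1}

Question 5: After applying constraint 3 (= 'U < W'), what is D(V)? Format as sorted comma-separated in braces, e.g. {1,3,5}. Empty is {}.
Answer: {1,2}

Derivation:
Constraint 1 (W != U) on D(W)={1,2,3,4,5} D(U)={1,2,5}: no change
Constraint 2 (W + V = X) on D(W)={1,2,3,4,5} D(V)={1,2,4,5} D(X)={2,3,4}: W {1,2,3,4,5}->{1,2,3}; V {1,2,4,5}->{1,2}
Constraint 3 (U < W) on D(U)={1,2,5} D(W)={1,2,3}: U {1,2,5}->{1,2}; W {1,2,3}->{2,3}
So after constraint 3: D(V) = {1,2}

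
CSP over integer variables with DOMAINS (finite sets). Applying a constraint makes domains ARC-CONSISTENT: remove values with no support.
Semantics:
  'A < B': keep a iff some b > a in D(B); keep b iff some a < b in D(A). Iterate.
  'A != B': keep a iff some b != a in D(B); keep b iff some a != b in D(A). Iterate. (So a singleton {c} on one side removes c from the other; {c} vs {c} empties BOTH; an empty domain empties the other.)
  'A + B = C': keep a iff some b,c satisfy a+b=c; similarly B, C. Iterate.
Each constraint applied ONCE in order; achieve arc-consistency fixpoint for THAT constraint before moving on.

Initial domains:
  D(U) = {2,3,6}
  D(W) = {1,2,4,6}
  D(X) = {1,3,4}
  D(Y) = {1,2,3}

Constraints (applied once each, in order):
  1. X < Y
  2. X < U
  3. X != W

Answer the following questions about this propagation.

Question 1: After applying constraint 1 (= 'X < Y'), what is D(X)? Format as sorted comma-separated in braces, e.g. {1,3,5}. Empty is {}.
Answer: {1}

Derivation:
Constraint 1 (X < Y) on D(X)={1,3,4} D(Y)={1,2,3}: X {1,3,4}->{1}; Y {1,2,3}->{2,3}
So after constraint 1: D(X) = {1}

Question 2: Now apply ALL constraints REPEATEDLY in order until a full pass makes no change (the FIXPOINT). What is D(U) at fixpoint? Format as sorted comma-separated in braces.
Answer: {2,3,6}

Derivation:
pass 0 (initial): D(U)={2,3,6}
pass 1: W {1,2,4,6}->{2,4,6}; X {1,3,4}->{1}; Y {1,2,3}->{2,3}
pass 2: no change
Fixpoint after 2 passes: D(U) = {2,3,6}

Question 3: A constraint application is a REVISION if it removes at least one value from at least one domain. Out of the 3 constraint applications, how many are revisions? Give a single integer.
Constraint 1 (X < Y) on D(X)={1,3,4} D(Y)={1,2,3}: X {1,3,4}->{1}; Y {1,2,3}->{2,3} => REVISION
Constraint 2 (X < U) on D(X)={1} D(U)={2,3,6}: no change => not a revision
Constraint 3 (X != W) on D(X)={1} D(W)={1,2,4,6}: W {1,2,4,6}->{2,4,6} => REVISION
Total revisions = 2

Answer: 2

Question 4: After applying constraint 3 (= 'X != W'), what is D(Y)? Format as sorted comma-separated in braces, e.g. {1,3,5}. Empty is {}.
Answer: {2,3}

Derivation:
Constraint 1 (X < Y) on D(X)={1,3,4} D(Y)={1,2,3}: X {1,3,4}->{1}; Y {1,2,3}->{2,3}
Constraint 2 (X < U) on D(X)={1} D(U)={2,3,6}: no change
Constraint 3 (X != W) on D(X)={1} D(W)={1,2,4,6}: W {1,2,4,6}->{2,4,6}
So after constraint 3: D(Y) = {2,3}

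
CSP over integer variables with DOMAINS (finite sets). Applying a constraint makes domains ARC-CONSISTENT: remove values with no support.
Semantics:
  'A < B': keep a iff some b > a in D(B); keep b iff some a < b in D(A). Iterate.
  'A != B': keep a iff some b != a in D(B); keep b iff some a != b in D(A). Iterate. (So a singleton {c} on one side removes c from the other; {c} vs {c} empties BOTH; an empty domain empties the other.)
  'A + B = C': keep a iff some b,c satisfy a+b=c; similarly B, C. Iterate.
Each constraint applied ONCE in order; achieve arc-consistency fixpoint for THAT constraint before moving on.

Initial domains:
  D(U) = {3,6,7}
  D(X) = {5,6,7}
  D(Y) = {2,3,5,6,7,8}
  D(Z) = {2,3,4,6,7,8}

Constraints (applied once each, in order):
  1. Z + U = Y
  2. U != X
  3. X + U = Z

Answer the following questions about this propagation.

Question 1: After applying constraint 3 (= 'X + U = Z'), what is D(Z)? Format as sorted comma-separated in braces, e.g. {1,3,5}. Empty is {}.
Constraint 1 (Z + U = Y) on D(Z)={2,3,4,6,7,8} D(U)={3,6,7} D(Y)={2,3,5,6,7,8}: Z {2,3,4,6,7,8}->{2,3,4}; U {3,6,7}->{3,6}; Y {2,3,5,6,7,8}->{5,6,7,8}
Constraint 2 (U != X) on D(U)={3,6} D(X)={5,6,7}: no change
Constraint 3 (X + U = Z) on D(X)={5,6,7} D(U)={3,6} D(Z)={2,3,4}: X {5,6,7}->{}; U {3,6}->{}; Z {2,3,4}->{}
So after constraint 3: D(Z) = {}

Answer: {}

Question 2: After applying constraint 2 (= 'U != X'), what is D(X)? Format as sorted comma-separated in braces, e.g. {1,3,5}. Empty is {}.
Answer: {5,6,7}

Derivation:
Constraint 1 (Z + U = Y) on D(Z)={2,3,4,6,7,8} D(U)={3,6,7} D(Y)={2,3,5,6,7,8}: Z {2,3,4,6,7,8}->{2,3,4}; U {3,6,7}->{3,6}; Y {2,3,5,6,7,8}->{5,6,7,8}
Constraint 2 (U != X) on D(U)={3,6} D(X)={5,6,7}: no change
So after constraint 2: D(X) = {5,6,7}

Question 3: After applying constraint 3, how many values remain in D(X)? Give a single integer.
Answer: 0

Derivation:
Constraint 1 (Z + U = Y) on D(Z)={2,3,4,6,7,8} D(U)={3,6,7} D(Y)={2,3,5,6,7,8}: Z {2,3,4,6,7,8}->{2,3,4}; U {3,6,7}->{3,6}; Y {2,3,5,6,7,8}->{5,6,7,8}
Constraint 2 (U != X) on D(U)={3,6} D(X)={5,6,7}: no change
Constraint 3 (X + U = Z) on D(X)={5,6,7} D(U)={3,6} D(Z)={2,3,4}: X {5,6,7}->{}; U {3,6}->{}; Z {2,3,4}->{}
So after constraint 3: D(X)={}, size = 0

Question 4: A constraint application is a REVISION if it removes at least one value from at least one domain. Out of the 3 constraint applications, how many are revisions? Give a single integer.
Answer: 2

Derivation:
Constraint 1 (Z + U = Y) on D(Z)={2,3,4,6,7,8} D(U)={3,6,7} D(Y)={2,3,5,6,7,8}: Z {2,3,4,6,7,8}->{2,3,4}; U {3,6,7}->{3,6}; Y {2,3,5,6,7,8}->{5,6,7,8} => REVISION
Constraint 2 (U != X) on D(U)={3,6} D(X)={5,6,7}: no change => not a revision
Constraint 3 (X + U = Z) on D(X)={5,6,7} D(U)={3,6} D(Z)={2,3,4}: X {5,6,7}->{}; U {3,6}->{}; Z {2,3,4}->{} => REVISION
Total revisions = 2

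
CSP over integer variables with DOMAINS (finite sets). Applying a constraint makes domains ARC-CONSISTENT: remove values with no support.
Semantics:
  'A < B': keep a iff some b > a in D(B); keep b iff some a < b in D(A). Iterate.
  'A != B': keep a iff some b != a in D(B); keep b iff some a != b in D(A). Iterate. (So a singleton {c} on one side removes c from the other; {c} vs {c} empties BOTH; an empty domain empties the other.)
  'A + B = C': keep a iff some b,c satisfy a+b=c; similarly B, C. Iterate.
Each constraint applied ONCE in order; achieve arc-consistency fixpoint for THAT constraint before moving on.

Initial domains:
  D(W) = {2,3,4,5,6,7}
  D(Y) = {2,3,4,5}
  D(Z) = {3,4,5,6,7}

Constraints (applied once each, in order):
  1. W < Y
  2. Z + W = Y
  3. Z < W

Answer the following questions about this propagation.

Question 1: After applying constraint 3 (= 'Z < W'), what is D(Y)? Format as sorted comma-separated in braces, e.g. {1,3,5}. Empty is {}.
Answer: {5}

Derivation:
Constraint 1 (W < Y) on D(W)={2,3,4,5,6,7} D(Y)={2,3,4,5}: W {2,3,4,5,6,7}->{2,3,4}; Y {2,3,4,5}->{3,4,5}
Constraint 2 (Z + W = Y) on D(Z)={3,4,5,6,7} D(W)={2,3,4} D(Y)={3,4,5}: Z {3,4,5,6,7}->{3}; W {2,3,4}->{2}; Y {3,4,5}->{5}
Constraint 3 (Z < W) on D(Z)={3} D(W)={2}: Z {3}->{}; W {2}->{}
So after constraint 3: D(Y) = {5}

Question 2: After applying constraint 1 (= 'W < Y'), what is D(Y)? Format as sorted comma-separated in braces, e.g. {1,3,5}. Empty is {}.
Answer: {3,4,5}

Derivation:
Constraint 1 (W < Y) on D(W)={2,3,4,5,6,7} D(Y)={2,3,4,5}: W {2,3,4,5,6,7}->{2,3,4}; Y {2,3,4,5}->{3,4,5}
So after constraint 1: D(Y) = {3,4,5}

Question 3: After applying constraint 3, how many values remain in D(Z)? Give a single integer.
Constraint 1 (W < Y) on D(W)={2,3,4,5,6,7} D(Y)={2,3,4,5}: W {2,3,4,5,6,7}->{2,3,4}; Y {2,3,4,5}->{3,4,5}
Constraint 2 (Z + W = Y) on D(Z)={3,4,5,6,7} D(W)={2,3,4} D(Y)={3,4,5}: Z {3,4,5,6,7}->{3}; W {2,3,4}->{2}; Y {3,4,5}->{5}
Constraint 3 (Z < W) on D(Z)={3} D(W)={2}: Z {3}->{}; W {2}->{}
So after constraint 3: D(Z)={}, size = 0

Answer: 0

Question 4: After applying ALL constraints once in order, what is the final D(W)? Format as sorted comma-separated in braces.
Constraint 1 (W < Y) on D(W)={2,3,4,5,6,7} D(Y)={2,3,4,5}: W {2,3,4,5,6,7}->{2,3,4}; Y {2,3,4,5}->{3,4,5}
Constraint 2 (Z + W = Y) on D(Z)={3,4,5,6,7} D(W)={2,3,4} D(Y)={3,4,5}: Z {3,4,5,6,7}->{3}; W {2,3,4}->{2}; Y {3,4,5}->{5}
Constraint 3 (Z < W) on D(Z)={3} D(W)={2}: Z {3}->{}; W {2}->{}
So after all 3 constraints: D(W) = {}

Answer: {}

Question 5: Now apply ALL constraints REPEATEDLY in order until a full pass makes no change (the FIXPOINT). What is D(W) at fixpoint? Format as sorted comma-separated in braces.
Answer: {}

Derivation:
pass 0 (initial): D(W)={2,3,4,5,6,7}
pass 1: W {2,3,4,5,6,7}->{}; Y {2,3,4,5}->{5}; Z {3,4,5,6,7}->{}
pass 2: Y {5}->{}
pass 3: no change
Fixpoint after 3 passes: D(W) = {}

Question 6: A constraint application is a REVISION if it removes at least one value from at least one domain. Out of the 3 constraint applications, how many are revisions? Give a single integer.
Constraint 1 (W < Y) on D(W)={2,3,4,5,6,7} D(Y)={2,3,4,5}: W {2,3,4,5,6,7}->{2,3,4}; Y {2,3,4,5}->{3,4,5} => REVISION
Constraint 2 (Z + W = Y) on D(Z)={3,4,5,6,7} D(W)={2,3,4} D(Y)={3,4,5}: Z {3,4,5,6,7}->{3}; W {2,3,4}->{2}; Y {3,4,5}->{5} => REVISION
Constraint 3 (Z < W) on D(Z)={3} D(W)={2}: Z {3}->{}; W {2}->{} => REVISION
Total revisions = 3

Answer: 3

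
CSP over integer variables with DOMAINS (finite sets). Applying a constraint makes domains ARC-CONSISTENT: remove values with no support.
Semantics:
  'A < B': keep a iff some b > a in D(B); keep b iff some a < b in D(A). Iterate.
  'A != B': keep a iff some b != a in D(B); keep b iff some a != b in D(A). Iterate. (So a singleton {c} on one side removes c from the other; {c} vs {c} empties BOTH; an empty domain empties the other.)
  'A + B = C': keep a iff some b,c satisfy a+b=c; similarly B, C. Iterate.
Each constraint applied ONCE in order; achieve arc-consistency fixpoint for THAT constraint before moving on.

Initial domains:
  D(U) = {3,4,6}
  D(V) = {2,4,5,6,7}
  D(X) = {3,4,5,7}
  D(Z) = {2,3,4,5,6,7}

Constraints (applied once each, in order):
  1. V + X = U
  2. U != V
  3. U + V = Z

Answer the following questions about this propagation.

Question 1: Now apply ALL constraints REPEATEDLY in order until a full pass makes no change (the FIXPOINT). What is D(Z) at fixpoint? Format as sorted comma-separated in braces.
pass 0 (initial): D(Z)={2,3,4,5,6,7}
pass 1: U {3,4,6}->{}; V {2,4,5,6,7}->{}; X {3,4,5,7}->{4}; Z {2,3,4,5,6,7}->{}
pass 2: X {4}->{}
pass 3: no change
Fixpoint after 3 passes: D(Z) = {}

Answer: {}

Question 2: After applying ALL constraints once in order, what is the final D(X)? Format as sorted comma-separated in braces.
Answer: {4}

Derivation:
Constraint 1 (V + X = U) on D(V)={2,4,5,6,7} D(X)={3,4,5,7} D(U)={3,4,6}: V {2,4,5,6,7}->{2}; X {3,4,5,7}->{4}; U {3,4,6}->{6}
Constraint 2 (U != V) on D(U)={6} D(V)={2}: no change
Constraint 3 (U + V = Z) on D(U)={6} D(V)={2} D(Z)={2,3,4,5,6,7}: U {6}->{}; V {2}->{}; Z {2,3,4,5,6,7}->{}
So after all 3 constraints: D(X) = {4}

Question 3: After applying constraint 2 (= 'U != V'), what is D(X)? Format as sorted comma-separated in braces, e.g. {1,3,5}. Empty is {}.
Answer: {4}

Derivation:
Constraint 1 (V + X = U) on D(V)={2,4,5,6,7} D(X)={3,4,5,7} D(U)={3,4,6}: V {2,4,5,6,7}->{2}; X {3,4,5,7}->{4}; U {3,4,6}->{6}
Constraint 2 (U != V) on D(U)={6} D(V)={2}: no change
So after constraint 2: D(X) = {4}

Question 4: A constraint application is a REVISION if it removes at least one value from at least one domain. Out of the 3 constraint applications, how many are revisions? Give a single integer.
Answer: 2

Derivation:
Constraint 1 (V + X = U) on D(V)={2,4,5,6,7} D(X)={3,4,5,7} D(U)={3,4,6}: V {2,4,5,6,7}->{2}; X {3,4,5,7}->{4}; U {3,4,6}->{6} => REVISION
Constraint 2 (U != V) on D(U)={6} D(V)={2}: no change => not a revision
Constraint 3 (U + V = Z) on D(U)={6} D(V)={2} D(Z)={2,3,4,5,6,7}: U {6}->{}; V {2}->{}; Z {2,3,4,5,6,7}->{} => REVISION
Total revisions = 2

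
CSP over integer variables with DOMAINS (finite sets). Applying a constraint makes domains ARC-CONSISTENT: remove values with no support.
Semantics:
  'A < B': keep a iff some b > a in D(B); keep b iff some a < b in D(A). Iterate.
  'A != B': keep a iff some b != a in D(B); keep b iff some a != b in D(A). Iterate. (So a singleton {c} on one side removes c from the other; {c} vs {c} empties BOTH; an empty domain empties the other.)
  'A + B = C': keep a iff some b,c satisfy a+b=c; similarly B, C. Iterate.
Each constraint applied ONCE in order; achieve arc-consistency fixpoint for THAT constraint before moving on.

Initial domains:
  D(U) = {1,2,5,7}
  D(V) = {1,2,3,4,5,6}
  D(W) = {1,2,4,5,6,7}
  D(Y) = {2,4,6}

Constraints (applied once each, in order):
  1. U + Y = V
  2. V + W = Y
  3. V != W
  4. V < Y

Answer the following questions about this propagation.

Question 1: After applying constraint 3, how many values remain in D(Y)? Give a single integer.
Constraint 1 (U + Y = V) on D(U)={1,2,5,7} D(Y)={2,4,6} D(V)={1,2,3,4,5,6}: U {1,2,5,7}->{1,2}; Y {2,4,6}->{2,4}; V {1,2,3,4,5,6}->{3,4,5,6}
Constraint 2 (V + W = Y) on D(V)={3,4,5,6} D(W)={1,2,4,5,6,7} D(Y)={2,4}: V {3,4,5,6}->{3}; W {1,2,4,5,6,7}->{1}; Y {2,4}->{4}
Constraint 3 (V != W) on D(V)={3} D(W)={1}: no change
So after constraint 3: D(Y)={4}, size = 1

Answer: 1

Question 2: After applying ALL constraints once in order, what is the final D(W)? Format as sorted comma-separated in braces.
Constraint 1 (U + Y = V) on D(U)={1,2,5,7} D(Y)={2,4,6} D(V)={1,2,3,4,5,6}: U {1,2,5,7}->{1,2}; Y {2,4,6}->{2,4}; V {1,2,3,4,5,6}->{3,4,5,6}
Constraint 2 (V + W = Y) on D(V)={3,4,5,6} D(W)={1,2,4,5,6,7} D(Y)={2,4}: V {3,4,5,6}->{3}; W {1,2,4,5,6,7}->{1}; Y {2,4}->{4}
Constraint 3 (V != W) on D(V)={3} D(W)={1}: no change
Constraint 4 (V < Y) on D(V)={3} D(Y)={4}: no change
So after all 4 constraints: D(W) = {1}

Answer: {1}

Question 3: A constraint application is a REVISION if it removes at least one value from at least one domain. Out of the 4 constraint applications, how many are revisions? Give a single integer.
Answer: 2

Derivation:
Constraint 1 (U + Y = V) on D(U)={1,2,5,7} D(Y)={2,4,6} D(V)={1,2,3,4,5,6}: U {1,2,5,7}->{1,2}; Y {2,4,6}->{2,4}; V {1,2,3,4,5,6}->{3,4,5,6} => REVISION
Constraint 2 (V + W = Y) on D(V)={3,4,5,6} D(W)={1,2,4,5,6,7} D(Y)={2,4}: V {3,4,5,6}->{3}; W {1,2,4,5,6,7}->{1}; Y {2,4}->{4} => REVISION
Constraint 3 (V != W) on D(V)={3} D(W)={1}: no change => not a revision
Constraint 4 (V < Y) on D(V)={3} D(Y)={4}: no change => not a revision
Total revisions = 2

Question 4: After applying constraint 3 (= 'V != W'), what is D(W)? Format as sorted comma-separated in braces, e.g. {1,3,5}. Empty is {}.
Answer: {1}

Derivation:
Constraint 1 (U + Y = V) on D(U)={1,2,5,7} D(Y)={2,4,6} D(V)={1,2,3,4,5,6}: U {1,2,5,7}->{1,2}; Y {2,4,6}->{2,4}; V {1,2,3,4,5,6}->{3,4,5,6}
Constraint 2 (V + W = Y) on D(V)={3,4,5,6} D(W)={1,2,4,5,6,7} D(Y)={2,4}: V {3,4,5,6}->{3}; W {1,2,4,5,6,7}->{1}; Y {2,4}->{4}
Constraint 3 (V != W) on D(V)={3} D(W)={1}: no change
So after constraint 3: D(W) = {1}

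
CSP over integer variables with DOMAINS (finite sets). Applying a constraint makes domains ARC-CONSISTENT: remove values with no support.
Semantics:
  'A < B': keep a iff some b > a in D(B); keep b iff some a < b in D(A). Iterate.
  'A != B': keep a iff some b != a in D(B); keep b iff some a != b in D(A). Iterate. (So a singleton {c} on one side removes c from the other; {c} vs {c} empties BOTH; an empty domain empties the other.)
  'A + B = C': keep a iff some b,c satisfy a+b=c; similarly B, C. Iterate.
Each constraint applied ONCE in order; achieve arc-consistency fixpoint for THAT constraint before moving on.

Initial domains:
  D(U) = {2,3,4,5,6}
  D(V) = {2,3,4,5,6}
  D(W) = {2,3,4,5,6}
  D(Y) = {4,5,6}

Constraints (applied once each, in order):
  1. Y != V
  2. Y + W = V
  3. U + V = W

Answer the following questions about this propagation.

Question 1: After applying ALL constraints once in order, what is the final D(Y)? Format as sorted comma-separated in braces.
Constraint 1 (Y != V) on D(Y)={4,5,6} D(V)={2,3,4,5,6}: no change
Constraint 2 (Y + W = V) on D(Y)={4,5,6} D(W)={2,3,4,5,6} D(V)={2,3,4,5,6}: Y {4,5,6}->{4}; W {2,3,4,5,6}->{2}; V {2,3,4,5,6}->{6}
Constraint 3 (U + V = W) on D(U)={2,3,4,5,6} D(V)={6} D(W)={2}: U {2,3,4,5,6}->{}; V {6}->{}; W {2}->{}
So after all 3 constraints: D(Y) = {4}

Answer: {4}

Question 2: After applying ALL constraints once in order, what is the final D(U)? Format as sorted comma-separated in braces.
Constraint 1 (Y != V) on D(Y)={4,5,6} D(V)={2,3,4,5,6}: no change
Constraint 2 (Y + W = V) on D(Y)={4,5,6} D(W)={2,3,4,5,6} D(V)={2,3,4,5,6}: Y {4,5,6}->{4}; W {2,3,4,5,6}->{2}; V {2,3,4,5,6}->{6}
Constraint 3 (U + V = W) on D(U)={2,3,4,5,6} D(V)={6} D(W)={2}: U {2,3,4,5,6}->{}; V {6}->{}; W {2}->{}
So after all 3 constraints: D(U) = {}

Answer: {}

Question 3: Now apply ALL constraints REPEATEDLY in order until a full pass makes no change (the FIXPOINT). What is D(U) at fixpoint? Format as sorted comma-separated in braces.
pass 0 (initial): D(U)={2,3,4,5,6}
pass 1: U {2,3,4,5,6}->{}; V {2,3,4,5,6}->{}; W {2,3,4,5,6}->{}; Y {4,5,6}->{4}
pass 2: Y {4}->{}
pass 3: no change
Fixpoint after 3 passes: D(U) = {}

Answer: {}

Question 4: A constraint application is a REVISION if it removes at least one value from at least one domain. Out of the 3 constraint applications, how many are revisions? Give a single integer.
Constraint 1 (Y != V) on D(Y)={4,5,6} D(V)={2,3,4,5,6}: no change => not a revision
Constraint 2 (Y + W = V) on D(Y)={4,5,6} D(W)={2,3,4,5,6} D(V)={2,3,4,5,6}: Y {4,5,6}->{4}; W {2,3,4,5,6}->{2}; V {2,3,4,5,6}->{6} => REVISION
Constraint 3 (U + V = W) on D(U)={2,3,4,5,6} D(V)={6} D(W)={2}: U {2,3,4,5,6}->{}; V {6}->{}; W {2}->{} => REVISION
Total revisions = 2

Answer: 2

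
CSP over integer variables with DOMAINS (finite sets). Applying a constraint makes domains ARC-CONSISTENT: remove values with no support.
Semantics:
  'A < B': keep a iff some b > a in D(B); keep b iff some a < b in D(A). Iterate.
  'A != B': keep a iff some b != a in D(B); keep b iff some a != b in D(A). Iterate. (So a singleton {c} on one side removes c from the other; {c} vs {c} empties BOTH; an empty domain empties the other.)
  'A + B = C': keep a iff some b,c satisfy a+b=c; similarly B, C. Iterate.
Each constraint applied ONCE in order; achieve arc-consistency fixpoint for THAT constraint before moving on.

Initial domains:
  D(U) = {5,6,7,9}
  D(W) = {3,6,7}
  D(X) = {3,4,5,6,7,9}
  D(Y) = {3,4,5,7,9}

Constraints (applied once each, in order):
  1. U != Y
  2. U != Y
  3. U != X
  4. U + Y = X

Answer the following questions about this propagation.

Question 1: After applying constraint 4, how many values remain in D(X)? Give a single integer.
Answer: 1

Derivation:
Constraint 1 (U != Y) on D(U)={5,6,7,9} D(Y)={3,4,5,7,9}: no change
Constraint 2 (U != Y) on D(U)={5,6,7,9} D(Y)={3,4,5,7,9}: no change
Constraint 3 (U != X) on D(U)={5,6,7,9} D(X)={3,4,5,6,7,9}: no change
Constraint 4 (U + Y = X) on D(U)={5,6,7,9} D(Y)={3,4,5,7,9} D(X)={3,4,5,6,7,9}: U {5,6,7,9}->{5,6}; Y {3,4,5,7,9}->{3,4}; X {3,4,5,6,7,9}->{9}
So after constraint 4: D(X)={9}, size = 1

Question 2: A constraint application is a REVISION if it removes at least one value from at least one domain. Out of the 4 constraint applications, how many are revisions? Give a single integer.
Constraint 1 (U != Y) on D(U)={5,6,7,9} D(Y)={3,4,5,7,9}: no change => not a revision
Constraint 2 (U != Y) on D(U)={5,6,7,9} D(Y)={3,4,5,7,9}: no change => not a revision
Constraint 3 (U != X) on D(U)={5,6,7,9} D(X)={3,4,5,6,7,9}: no change => not a revision
Constraint 4 (U + Y = X) on D(U)={5,6,7,9} D(Y)={3,4,5,7,9} D(X)={3,4,5,6,7,9}: U {5,6,7,9}->{5,6}; Y {3,4,5,7,9}->{3,4}; X {3,4,5,6,7,9}->{9} => REVISION
Total revisions = 1

Answer: 1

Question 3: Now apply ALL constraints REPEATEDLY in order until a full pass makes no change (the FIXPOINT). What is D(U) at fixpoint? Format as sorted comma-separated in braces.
Answer: {5,6}

Derivation:
pass 0 (initial): D(U)={5,6,7,9}
pass 1: U {5,6,7,9}->{5,6}; X {3,4,5,6,7,9}->{9}; Y {3,4,5,7,9}->{3,4}
pass 2: no change
Fixpoint after 2 passes: D(U) = {5,6}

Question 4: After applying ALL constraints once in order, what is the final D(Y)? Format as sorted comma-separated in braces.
Answer: {3,4}

Derivation:
Constraint 1 (U != Y) on D(U)={5,6,7,9} D(Y)={3,4,5,7,9}: no change
Constraint 2 (U != Y) on D(U)={5,6,7,9} D(Y)={3,4,5,7,9}: no change
Constraint 3 (U != X) on D(U)={5,6,7,9} D(X)={3,4,5,6,7,9}: no change
Constraint 4 (U + Y = X) on D(U)={5,6,7,9} D(Y)={3,4,5,7,9} D(X)={3,4,5,6,7,9}: U {5,6,7,9}->{5,6}; Y {3,4,5,7,9}->{3,4}; X {3,4,5,6,7,9}->{9}
So after all 4 constraints: D(Y) = {3,4}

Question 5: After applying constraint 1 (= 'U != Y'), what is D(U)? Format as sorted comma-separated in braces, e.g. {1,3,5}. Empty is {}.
Answer: {5,6,7,9}

Derivation:
Constraint 1 (U != Y) on D(U)={5,6,7,9} D(Y)={3,4,5,7,9}: no change
So after constraint 1: D(U) = {5,6,7,9}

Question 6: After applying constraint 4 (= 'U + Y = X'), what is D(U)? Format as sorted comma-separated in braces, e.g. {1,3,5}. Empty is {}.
Answer: {5,6}

Derivation:
Constraint 1 (U != Y) on D(U)={5,6,7,9} D(Y)={3,4,5,7,9}: no change
Constraint 2 (U != Y) on D(U)={5,6,7,9} D(Y)={3,4,5,7,9}: no change
Constraint 3 (U != X) on D(U)={5,6,7,9} D(X)={3,4,5,6,7,9}: no change
Constraint 4 (U + Y = X) on D(U)={5,6,7,9} D(Y)={3,4,5,7,9} D(X)={3,4,5,6,7,9}: U {5,6,7,9}->{5,6}; Y {3,4,5,7,9}->{3,4}; X {3,4,5,6,7,9}->{9}
So after constraint 4: D(U) = {5,6}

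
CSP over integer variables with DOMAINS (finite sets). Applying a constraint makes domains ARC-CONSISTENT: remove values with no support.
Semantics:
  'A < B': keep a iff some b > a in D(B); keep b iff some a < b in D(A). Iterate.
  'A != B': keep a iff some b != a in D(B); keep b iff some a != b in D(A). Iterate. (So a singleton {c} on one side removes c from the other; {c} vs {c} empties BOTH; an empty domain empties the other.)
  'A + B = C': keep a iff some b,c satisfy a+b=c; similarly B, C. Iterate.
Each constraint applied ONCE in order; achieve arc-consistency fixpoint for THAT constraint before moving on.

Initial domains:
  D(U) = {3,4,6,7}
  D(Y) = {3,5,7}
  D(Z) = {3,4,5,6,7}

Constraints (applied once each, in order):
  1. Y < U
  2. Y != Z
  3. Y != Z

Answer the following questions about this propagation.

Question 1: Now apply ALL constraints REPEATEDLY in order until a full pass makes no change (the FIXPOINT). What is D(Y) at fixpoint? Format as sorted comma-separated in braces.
Answer: {3,5}

Derivation:
pass 0 (initial): D(Y)={3,5,7}
pass 1: U {3,4,6,7}->{4,6,7}; Y {3,5,7}->{3,5}
pass 2: no change
Fixpoint after 2 passes: D(Y) = {3,5}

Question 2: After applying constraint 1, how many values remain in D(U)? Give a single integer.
Answer: 3

Derivation:
Constraint 1 (Y < U) on D(Y)={3,5,7} D(U)={3,4,6,7}: Y {3,5,7}->{3,5}; U {3,4,6,7}->{4,6,7}
So after constraint 1: D(U)={4,6,7}, size = 3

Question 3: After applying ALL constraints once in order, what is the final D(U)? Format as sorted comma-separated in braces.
Constraint 1 (Y < U) on D(Y)={3,5,7} D(U)={3,4,6,7}: Y {3,5,7}->{3,5}; U {3,4,6,7}->{4,6,7}
Constraint 2 (Y != Z) on D(Y)={3,5} D(Z)={3,4,5,6,7}: no change
Constraint 3 (Y != Z) on D(Y)={3,5} D(Z)={3,4,5,6,7}: no change
So after all 3 constraints: D(U) = {4,6,7}

Answer: {4,6,7}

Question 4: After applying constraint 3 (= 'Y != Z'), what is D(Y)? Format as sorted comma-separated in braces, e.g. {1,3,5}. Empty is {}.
Constraint 1 (Y < U) on D(Y)={3,5,7} D(U)={3,4,6,7}: Y {3,5,7}->{3,5}; U {3,4,6,7}->{4,6,7}
Constraint 2 (Y != Z) on D(Y)={3,5} D(Z)={3,4,5,6,7}: no change
Constraint 3 (Y != Z) on D(Y)={3,5} D(Z)={3,4,5,6,7}: no change
So after constraint 3: D(Y) = {3,5}

Answer: {3,5}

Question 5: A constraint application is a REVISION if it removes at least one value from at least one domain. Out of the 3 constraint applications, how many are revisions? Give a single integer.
Answer: 1

Derivation:
Constraint 1 (Y < U) on D(Y)={3,5,7} D(U)={3,4,6,7}: Y {3,5,7}->{3,5}; U {3,4,6,7}->{4,6,7} => REVISION
Constraint 2 (Y != Z) on D(Y)={3,5} D(Z)={3,4,5,6,7}: no change => not a revision
Constraint 3 (Y != Z) on D(Y)={3,5} D(Z)={3,4,5,6,7}: no change => not a revision
Total revisions = 1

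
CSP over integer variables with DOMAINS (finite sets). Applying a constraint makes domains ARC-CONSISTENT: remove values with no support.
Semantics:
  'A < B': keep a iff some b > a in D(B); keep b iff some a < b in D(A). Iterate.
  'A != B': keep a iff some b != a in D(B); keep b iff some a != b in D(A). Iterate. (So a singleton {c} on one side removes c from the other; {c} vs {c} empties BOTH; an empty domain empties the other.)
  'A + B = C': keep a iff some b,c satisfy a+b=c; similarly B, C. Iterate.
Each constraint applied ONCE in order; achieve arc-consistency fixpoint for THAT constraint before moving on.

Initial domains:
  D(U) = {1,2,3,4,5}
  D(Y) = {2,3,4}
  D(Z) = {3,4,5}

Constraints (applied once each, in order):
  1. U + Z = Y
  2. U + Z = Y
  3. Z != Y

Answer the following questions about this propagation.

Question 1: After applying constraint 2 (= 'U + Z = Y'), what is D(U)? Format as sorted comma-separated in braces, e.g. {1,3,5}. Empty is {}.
Answer: {1}

Derivation:
Constraint 1 (U + Z = Y) on D(U)={1,2,3,4,5} D(Z)={3,4,5} D(Y)={2,3,4}: U {1,2,3,4,5}->{1}; Z {3,4,5}->{3}; Y {2,3,4}->{4}
Constraint 2 (U + Z = Y) on D(U)={1} D(Z)={3} D(Y)={4}: no change
So after constraint 2: D(U) = {1}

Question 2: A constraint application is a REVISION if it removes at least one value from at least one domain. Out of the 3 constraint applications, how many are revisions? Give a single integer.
Constraint 1 (U + Z = Y) on D(U)={1,2,3,4,5} D(Z)={3,4,5} D(Y)={2,3,4}: U {1,2,3,4,5}->{1}; Z {3,4,5}->{3}; Y {2,3,4}->{4} => REVISION
Constraint 2 (U + Z = Y) on D(U)={1} D(Z)={3} D(Y)={4}: no change => not a revision
Constraint 3 (Z != Y) on D(Z)={3} D(Y)={4}: no change => not a revision
Total revisions = 1

Answer: 1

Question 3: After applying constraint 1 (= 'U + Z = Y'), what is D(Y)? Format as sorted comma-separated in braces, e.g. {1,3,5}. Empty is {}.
Answer: {4}

Derivation:
Constraint 1 (U + Z = Y) on D(U)={1,2,3,4,5} D(Z)={3,4,5} D(Y)={2,3,4}: U {1,2,3,4,5}->{1}; Z {3,4,5}->{3}; Y {2,3,4}->{4}
So after constraint 1: D(Y) = {4}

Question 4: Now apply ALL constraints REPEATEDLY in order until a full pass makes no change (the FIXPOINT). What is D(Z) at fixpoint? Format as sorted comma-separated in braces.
pass 0 (initial): D(Z)={3,4,5}
pass 1: U {1,2,3,4,5}->{1}; Y {2,3,4}->{4}; Z {3,4,5}->{3}
pass 2: no change
Fixpoint after 2 passes: D(Z) = {3}

Answer: {3}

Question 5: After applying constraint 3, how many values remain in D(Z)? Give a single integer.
Constraint 1 (U + Z = Y) on D(U)={1,2,3,4,5} D(Z)={3,4,5} D(Y)={2,3,4}: U {1,2,3,4,5}->{1}; Z {3,4,5}->{3}; Y {2,3,4}->{4}
Constraint 2 (U + Z = Y) on D(U)={1} D(Z)={3} D(Y)={4}: no change
Constraint 3 (Z != Y) on D(Z)={3} D(Y)={4}: no change
So after constraint 3: D(Z)={3}, size = 1

Answer: 1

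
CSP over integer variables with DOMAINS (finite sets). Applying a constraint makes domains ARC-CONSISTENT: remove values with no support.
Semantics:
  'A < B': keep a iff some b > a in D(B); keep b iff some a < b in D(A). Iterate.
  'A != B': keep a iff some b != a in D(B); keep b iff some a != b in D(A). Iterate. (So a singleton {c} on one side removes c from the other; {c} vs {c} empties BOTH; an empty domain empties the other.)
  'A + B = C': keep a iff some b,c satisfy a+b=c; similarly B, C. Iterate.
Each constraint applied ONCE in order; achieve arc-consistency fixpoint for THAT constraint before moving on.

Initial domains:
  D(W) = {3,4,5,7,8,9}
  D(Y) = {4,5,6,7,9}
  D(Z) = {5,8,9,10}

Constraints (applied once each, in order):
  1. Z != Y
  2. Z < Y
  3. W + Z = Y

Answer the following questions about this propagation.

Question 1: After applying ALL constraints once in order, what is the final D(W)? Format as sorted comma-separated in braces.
Answer: {4}

Derivation:
Constraint 1 (Z != Y) on D(Z)={5,8,9,10} D(Y)={4,5,6,7,9}: no change
Constraint 2 (Z < Y) on D(Z)={5,8,9,10} D(Y)={4,5,6,7,9}: Z {5,8,9,10}->{5,8}; Y {4,5,6,7,9}->{6,7,9}
Constraint 3 (W + Z = Y) on D(W)={3,4,5,7,8,9} D(Z)={5,8} D(Y)={6,7,9}: W {3,4,5,7,8,9}->{4}; Z {5,8}->{5}; Y {6,7,9}->{9}
So after all 3 constraints: D(W) = {4}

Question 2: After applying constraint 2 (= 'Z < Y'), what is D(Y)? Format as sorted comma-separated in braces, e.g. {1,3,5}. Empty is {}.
Constraint 1 (Z != Y) on D(Z)={5,8,9,10} D(Y)={4,5,6,7,9}: no change
Constraint 2 (Z < Y) on D(Z)={5,8,9,10} D(Y)={4,5,6,7,9}: Z {5,8,9,10}->{5,8}; Y {4,5,6,7,9}->{6,7,9}
So after constraint 2: D(Y) = {6,7,9}

Answer: {6,7,9}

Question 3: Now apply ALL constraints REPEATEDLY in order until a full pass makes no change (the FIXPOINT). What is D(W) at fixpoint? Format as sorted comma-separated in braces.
Answer: {4}

Derivation:
pass 0 (initial): D(W)={3,4,5,7,8,9}
pass 1: W {3,4,5,7,8,9}->{4}; Y {4,5,6,7,9}->{9}; Z {5,8,9,10}->{5}
pass 2: no change
Fixpoint after 2 passes: D(W) = {4}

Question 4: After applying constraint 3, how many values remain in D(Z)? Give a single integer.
Constraint 1 (Z != Y) on D(Z)={5,8,9,10} D(Y)={4,5,6,7,9}: no change
Constraint 2 (Z < Y) on D(Z)={5,8,9,10} D(Y)={4,5,6,7,9}: Z {5,8,9,10}->{5,8}; Y {4,5,6,7,9}->{6,7,9}
Constraint 3 (W + Z = Y) on D(W)={3,4,5,7,8,9} D(Z)={5,8} D(Y)={6,7,9}: W {3,4,5,7,8,9}->{4}; Z {5,8}->{5}; Y {6,7,9}->{9}
So after constraint 3: D(Z)={5}, size = 1

Answer: 1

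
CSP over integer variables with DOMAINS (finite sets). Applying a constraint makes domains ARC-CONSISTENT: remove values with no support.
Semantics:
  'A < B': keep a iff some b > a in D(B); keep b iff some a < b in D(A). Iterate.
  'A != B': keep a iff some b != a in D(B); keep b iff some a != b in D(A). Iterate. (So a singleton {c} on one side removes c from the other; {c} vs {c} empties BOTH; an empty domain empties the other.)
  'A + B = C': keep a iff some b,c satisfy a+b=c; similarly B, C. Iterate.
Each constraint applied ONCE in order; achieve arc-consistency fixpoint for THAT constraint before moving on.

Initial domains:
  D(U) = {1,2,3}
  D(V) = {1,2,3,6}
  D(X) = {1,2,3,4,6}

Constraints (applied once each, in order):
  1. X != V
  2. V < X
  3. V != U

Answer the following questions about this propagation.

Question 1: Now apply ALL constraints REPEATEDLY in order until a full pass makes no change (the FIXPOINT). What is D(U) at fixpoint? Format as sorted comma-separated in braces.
pass 0 (initial): D(U)={1,2,3}
pass 1: V {1,2,3,6}->{1,2,3}; X {1,2,3,4,6}->{2,3,4,6}
pass 2: no change
Fixpoint after 2 passes: D(U) = {1,2,3}

Answer: {1,2,3}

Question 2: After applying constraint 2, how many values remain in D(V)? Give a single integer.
Answer: 3

Derivation:
Constraint 1 (X != V) on D(X)={1,2,3,4,6} D(V)={1,2,3,6}: no change
Constraint 2 (V < X) on D(V)={1,2,3,6} D(X)={1,2,3,4,6}: V {1,2,3,6}->{1,2,3}; X {1,2,3,4,6}->{2,3,4,6}
So after constraint 2: D(V)={1,2,3}, size = 3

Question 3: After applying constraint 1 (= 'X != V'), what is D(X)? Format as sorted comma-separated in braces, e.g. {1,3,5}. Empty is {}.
Answer: {1,2,3,4,6}

Derivation:
Constraint 1 (X != V) on D(X)={1,2,3,4,6} D(V)={1,2,3,6}: no change
So after constraint 1: D(X) = {1,2,3,4,6}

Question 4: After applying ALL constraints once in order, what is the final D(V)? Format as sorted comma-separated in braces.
Answer: {1,2,3}

Derivation:
Constraint 1 (X != V) on D(X)={1,2,3,4,6} D(V)={1,2,3,6}: no change
Constraint 2 (V < X) on D(V)={1,2,3,6} D(X)={1,2,3,4,6}: V {1,2,3,6}->{1,2,3}; X {1,2,3,4,6}->{2,3,4,6}
Constraint 3 (V != U) on D(V)={1,2,3} D(U)={1,2,3}: no change
So after all 3 constraints: D(V) = {1,2,3}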